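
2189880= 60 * 36498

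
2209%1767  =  442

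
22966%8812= 5342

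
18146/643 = 28+ 142/643 = 28.22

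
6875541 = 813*8457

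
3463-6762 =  - 3299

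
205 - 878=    - 673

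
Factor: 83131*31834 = 2^1*11^1* 59^1*1409^1*1447^1=2646392254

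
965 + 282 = 1247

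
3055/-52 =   -  235/4 = - 58.75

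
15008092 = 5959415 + 9048677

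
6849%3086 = 677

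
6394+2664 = 9058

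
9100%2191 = 336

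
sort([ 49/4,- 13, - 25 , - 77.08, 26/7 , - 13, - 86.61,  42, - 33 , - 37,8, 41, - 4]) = [ - 86.61,-77.08 , - 37, - 33, - 25, - 13, - 13, - 4, 26/7,8, 49/4, 41,42]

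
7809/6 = 2603/2 = 1301.50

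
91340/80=4567/4 = 1141.75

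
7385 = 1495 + 5890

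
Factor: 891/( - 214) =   -  2^( - 1) *3^4*11^1*107^( - 1 ) 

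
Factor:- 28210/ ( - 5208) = 65/12 = 2^( - 2 )*3^ (-1 ) * 5^1 * 13^1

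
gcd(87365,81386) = 1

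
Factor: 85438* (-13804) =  - 2^3*7^1*17^1*29^1*42719^1= - 1179386152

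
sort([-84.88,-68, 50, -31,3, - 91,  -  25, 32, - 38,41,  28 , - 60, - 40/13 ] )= [ - 91, - 84.88, -68, - 60, - 38, - 31,-25, - 40/13,3, 28,32, 41,  50 ] 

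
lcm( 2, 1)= 2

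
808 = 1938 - 1130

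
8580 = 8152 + 428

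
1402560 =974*1440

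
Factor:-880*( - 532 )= 468160 =2^6 * 5^1*7^1 * 11^1*19^1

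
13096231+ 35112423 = 48208654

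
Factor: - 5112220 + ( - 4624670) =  -2^1*3^1*5^1*463^1 * 701^1 = - 9736890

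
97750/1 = 97750 = 97750.00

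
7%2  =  1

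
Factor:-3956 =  - 2^2*23^1*43^1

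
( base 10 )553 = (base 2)1000101001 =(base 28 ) jl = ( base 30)id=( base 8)1051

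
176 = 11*16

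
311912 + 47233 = 359145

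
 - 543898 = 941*( - 578 )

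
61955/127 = 487+106/127= 487.83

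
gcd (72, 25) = 1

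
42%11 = 9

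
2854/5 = 570 + 4/5 = 570.80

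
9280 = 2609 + 6671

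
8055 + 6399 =14454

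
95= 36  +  59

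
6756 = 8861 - 2105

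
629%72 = 53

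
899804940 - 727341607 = 172463333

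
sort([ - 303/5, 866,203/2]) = [ - 303/5,203/2,  866 ] 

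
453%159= 135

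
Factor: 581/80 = 2^ ( - 4)*5^(-1)*7^1*83^1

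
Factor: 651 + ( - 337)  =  314  =  2^1*157^1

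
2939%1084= 771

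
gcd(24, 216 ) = 24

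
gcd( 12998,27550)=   2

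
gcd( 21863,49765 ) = 1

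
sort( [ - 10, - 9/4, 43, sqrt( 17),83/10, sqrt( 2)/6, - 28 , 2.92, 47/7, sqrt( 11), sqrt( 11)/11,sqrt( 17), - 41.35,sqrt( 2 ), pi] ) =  [ - 41.35, - 28, - 10, - 9/4,sqrt( 2)/6, sqrt( 11 ) /11,  sqrt(2 ),  2.92,pi, sqrt( 11), sqrt( 17 ), sqrt( 17 ), 47/7, 83/10, 43] 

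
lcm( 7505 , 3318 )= 315210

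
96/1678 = 48/839 = 0.06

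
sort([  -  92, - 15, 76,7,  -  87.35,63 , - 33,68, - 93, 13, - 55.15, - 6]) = [ - 93, - 92 , - 87.35, - 55.15,-33, - 15, - 6, 7,  13,63,68,76]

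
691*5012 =3463292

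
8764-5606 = 3158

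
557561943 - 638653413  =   - 81091470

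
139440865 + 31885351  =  171326216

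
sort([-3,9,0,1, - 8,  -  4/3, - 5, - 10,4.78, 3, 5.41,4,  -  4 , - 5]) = [ - 10,-8 ,  -  5,-5, - 4,-3,  -  4/3,0, 1,  3,4, 4.78,5.41,9]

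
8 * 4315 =34520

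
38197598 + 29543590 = 67741188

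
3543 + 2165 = 5708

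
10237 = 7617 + 2620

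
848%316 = 216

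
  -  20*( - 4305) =86100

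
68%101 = 68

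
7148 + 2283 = 9431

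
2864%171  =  128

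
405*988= 400140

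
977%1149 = 977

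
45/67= 45/67= 0.67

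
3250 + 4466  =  7716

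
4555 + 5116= 9671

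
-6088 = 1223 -7311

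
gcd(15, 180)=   15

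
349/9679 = 349/9679 = 0.04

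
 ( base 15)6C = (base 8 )146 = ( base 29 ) 3f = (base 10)102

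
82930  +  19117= 102047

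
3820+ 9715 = 13535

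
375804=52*7227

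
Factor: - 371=-7^1*53^1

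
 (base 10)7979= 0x1f2b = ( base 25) cj4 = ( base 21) i1k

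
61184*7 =428288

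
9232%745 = 292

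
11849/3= 11849/3 = 3949.67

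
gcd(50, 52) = 2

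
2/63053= 2/63053 = 0.00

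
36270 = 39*930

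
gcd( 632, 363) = 1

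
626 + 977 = 1603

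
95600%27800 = 12200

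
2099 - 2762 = - 663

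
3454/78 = 44 + 11/39 = 44.28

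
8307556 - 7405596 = 901960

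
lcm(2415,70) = 4830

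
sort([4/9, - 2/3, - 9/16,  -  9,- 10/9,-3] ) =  [ -9, - 3, - 10/9,- 2/3, - 9/16,4/9 ] 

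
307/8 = 307/8 = 38.38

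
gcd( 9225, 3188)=1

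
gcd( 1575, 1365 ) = 105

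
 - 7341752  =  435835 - 7777587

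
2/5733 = 2/5733= 0.00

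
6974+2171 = 9145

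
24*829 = 19896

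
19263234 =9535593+9727641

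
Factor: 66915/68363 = 3^2*5^1*137^ ( - 1 ) * 499^(  -  1 )*1487^1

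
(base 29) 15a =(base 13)5b8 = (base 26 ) 1C8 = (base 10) 996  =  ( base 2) 1111100100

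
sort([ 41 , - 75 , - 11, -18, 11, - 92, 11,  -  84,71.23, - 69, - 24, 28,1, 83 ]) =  [ - 92, - 84, - 75, - 69 , - 24, - 18, - 11,1,  11, 11, 28,  41,71.23,83]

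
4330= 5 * 866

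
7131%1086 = 615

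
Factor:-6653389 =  - 6653389^1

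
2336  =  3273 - 937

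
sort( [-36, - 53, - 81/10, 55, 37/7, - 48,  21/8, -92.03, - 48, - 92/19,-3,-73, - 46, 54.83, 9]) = [-92.03,-73, - 53, - 48,-48, - 46,-36,-81/10, - 92/19,  -  3,21/8,37/7,  9,54.83,55 ]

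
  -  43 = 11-54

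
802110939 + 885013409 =1687124348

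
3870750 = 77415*50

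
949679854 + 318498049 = 1268177903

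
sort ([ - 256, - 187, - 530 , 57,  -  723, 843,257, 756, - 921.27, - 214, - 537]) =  [ - 921.27  ,  -  723, - 537, - 530, - 256, - 214, - 187,57,257 , 756,843]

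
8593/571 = 15+28/571 = 15.05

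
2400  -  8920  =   - 6520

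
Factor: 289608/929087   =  2^3* 3^1*11^1*1097^1*929087^(-1)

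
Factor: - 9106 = -2^1*29^1 * 157^1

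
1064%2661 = 1064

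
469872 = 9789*48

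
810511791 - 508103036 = 302408755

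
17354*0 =0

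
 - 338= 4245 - 4583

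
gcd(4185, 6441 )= 3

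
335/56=5 + 55/56 = 5.98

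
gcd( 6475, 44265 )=5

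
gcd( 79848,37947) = 3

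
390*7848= 3060720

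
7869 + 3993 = 11862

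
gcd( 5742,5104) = 638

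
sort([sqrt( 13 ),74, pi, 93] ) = [pi,sqrt ( 13 ),74,93] 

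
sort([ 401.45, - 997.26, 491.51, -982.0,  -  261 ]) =[ - 997.26,-982.0,  -  261 , 401.45, 491.51 ]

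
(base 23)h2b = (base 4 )2031122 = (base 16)235A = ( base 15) 2A35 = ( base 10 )9050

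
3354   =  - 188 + 3542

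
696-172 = 524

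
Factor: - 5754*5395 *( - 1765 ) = 2^1 * 3^1*5^2*7^1*13^1*83^1 *137^1*353^1=   54790594950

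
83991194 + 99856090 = 183847284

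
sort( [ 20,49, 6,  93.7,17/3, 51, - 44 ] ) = [ - 44, 17/3,6 , 20, 49,51, 93.7] 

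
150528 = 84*1792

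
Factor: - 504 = -2^3 * 3^2*7^1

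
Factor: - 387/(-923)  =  3^2 * 13^(-1)*43^1*71^(-1) 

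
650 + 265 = 915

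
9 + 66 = 75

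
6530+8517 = 15047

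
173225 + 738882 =912107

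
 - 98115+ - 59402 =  - 157517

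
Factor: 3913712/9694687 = 2^4*11^1 * 37^1*101^(- 1)*601^1 *95987^(  -  1 )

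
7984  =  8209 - 225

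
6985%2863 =1259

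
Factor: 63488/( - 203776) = -2^1*31^1*199^ ( - 1 )  =  -62/199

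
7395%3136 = 1123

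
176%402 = 176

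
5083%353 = 141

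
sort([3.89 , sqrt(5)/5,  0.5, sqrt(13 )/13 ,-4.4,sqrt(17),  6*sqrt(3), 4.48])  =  [ - 4.4 , sqrt(13) /13, sqrt(5)/5, 0.5,3.89, sqrt ( 17 ) , 4.48, 6* sqrt(3) ]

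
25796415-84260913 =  - 58464498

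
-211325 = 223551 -434876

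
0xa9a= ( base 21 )635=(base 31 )2ph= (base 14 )dbc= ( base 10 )2714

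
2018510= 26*77635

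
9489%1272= 585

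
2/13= 2/13= 0.15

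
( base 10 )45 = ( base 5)140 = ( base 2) 101101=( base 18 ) 29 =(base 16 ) 2d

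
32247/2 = 32247/2= 16123.50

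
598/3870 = 299/1935 = 0.15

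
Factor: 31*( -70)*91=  - 2^1*5^1*  7^2*13^1 * 31^1  =  - 197470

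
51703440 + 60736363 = 112439803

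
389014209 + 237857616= 626871825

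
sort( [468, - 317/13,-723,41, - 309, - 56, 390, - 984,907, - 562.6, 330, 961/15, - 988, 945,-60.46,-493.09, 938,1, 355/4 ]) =[ - 988, - 984, - 723, - 562.6,-493.09, -309, - 60.46, -56, - 317/13, 1, 41, 961/15, 355/4,  330, 390,468 , 907,938,945 ] 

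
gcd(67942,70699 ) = 1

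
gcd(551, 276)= 1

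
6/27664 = 3/13832= 0.00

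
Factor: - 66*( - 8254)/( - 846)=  - 2^1 * 3^( - 1)* 11^1*47^(-1)*4127^1 =-  90794/141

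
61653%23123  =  15407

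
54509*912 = 49712208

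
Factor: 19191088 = 2^4*7^1*53^2*61^1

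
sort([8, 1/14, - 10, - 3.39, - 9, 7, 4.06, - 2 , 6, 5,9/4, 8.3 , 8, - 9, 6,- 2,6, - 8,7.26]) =[ - 10, -9, - 9, - 8, - 3.39 , - 2,- 2,1/14, 9/4 , 4.06, 5,6, 6,6,7, 7.26,8, 8, 8.3 ]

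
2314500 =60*38575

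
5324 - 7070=-1746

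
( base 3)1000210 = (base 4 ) 23232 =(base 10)750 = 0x2EE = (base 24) 176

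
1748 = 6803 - 5055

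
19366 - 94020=-74654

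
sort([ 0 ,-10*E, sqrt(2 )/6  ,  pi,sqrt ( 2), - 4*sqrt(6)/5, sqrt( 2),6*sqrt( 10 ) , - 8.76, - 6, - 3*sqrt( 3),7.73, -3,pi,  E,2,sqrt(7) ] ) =[ - 10*E, - 8.76, - 6,-3* sqrt(3), - 3, -4*sqrt (6) /5,0,sqrt( 2)/6, sqrt( 2 ) , sqrt( 2) , 2,  sqrt ( 7),E,pi,pi,7.73,6*sqrt(10) ] 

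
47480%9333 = 815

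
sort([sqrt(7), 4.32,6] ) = [ sqrt( 7 ), 4.32,6] 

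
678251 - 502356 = 175895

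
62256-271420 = - 209164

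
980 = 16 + 964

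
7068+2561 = 9629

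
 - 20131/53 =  -380 + 9/53 = - 379.83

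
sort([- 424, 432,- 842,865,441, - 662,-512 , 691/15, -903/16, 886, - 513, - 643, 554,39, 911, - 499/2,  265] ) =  [ - 842, - 662,- 643,- 513,- 512, - 424,-499/2, - 903/16 , 39,691/15, 265,432, 441,554,865 , 886,911 ]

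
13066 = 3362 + 9704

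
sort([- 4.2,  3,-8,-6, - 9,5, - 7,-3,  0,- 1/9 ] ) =[-9,- 8 , - 7, - 6, - 4.2, - 3, - 1/9, 0, 3,  5] 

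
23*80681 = 1855663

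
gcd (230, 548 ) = 2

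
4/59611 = 4/59611 = 0.00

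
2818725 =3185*885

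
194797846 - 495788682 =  - 300990836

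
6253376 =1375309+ 4878067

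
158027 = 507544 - 349517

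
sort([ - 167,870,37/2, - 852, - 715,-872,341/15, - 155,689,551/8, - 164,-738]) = [ - 872,-852, - 738, - 715, - 167, - 164, - 155, 37/2,341/15, 551/8,689,  870] 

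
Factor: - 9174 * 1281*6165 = -2^1 * 3^4 * 5^1 *7^1*11^1*61^1*137^1 * 139^1 = - 72450426510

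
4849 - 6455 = -1606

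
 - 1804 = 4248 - 6052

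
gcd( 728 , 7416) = 8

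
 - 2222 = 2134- 4356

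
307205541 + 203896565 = 511102106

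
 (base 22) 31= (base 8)103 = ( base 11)61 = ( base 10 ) 67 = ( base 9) 74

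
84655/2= 42327 + 1/2 =42327.50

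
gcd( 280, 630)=70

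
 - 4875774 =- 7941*614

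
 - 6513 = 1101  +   - 7614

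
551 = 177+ 374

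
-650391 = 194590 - 844981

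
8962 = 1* 8962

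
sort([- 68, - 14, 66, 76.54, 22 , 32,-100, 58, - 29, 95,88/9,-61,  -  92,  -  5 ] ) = [ - 100,-92, - 68, - 61,-29, - 14,-5,88/9 , 22, 32 , 58,66, 76.54,95]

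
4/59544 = 1/14886 = 0.00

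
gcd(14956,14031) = 1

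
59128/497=118+482/497 = 118.97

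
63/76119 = 21/25373  =  0.00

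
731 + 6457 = 7188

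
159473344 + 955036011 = 1114509355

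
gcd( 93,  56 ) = 1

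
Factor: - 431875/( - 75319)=5^4 * 109^(-1 ) = 625/109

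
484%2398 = 484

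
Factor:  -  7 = -7^1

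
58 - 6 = 52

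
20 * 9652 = 193040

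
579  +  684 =1263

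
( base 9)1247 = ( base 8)1646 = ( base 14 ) 4AA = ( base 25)1c9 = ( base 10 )934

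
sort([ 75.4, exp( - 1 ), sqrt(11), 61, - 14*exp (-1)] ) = [ - 14*exp ( - 1) , exp( - 1 ), sqrt( 11), 61, 75.4] 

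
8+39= 47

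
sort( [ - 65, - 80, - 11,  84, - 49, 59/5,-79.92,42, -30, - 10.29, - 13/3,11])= [-80 , - 79.92,-65, - 49 , - 30, - 11, - 10.29,  -  13/3,11, 59/5,42 , 84]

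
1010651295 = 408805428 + 601845867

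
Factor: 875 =5^3 *7^1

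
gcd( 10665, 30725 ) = 5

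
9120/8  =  1140  =  1140.00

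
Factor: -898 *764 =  - 686072 = - 2^3*191^1*449^1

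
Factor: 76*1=76 = 2^2*19^1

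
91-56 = 35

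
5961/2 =5961/2 = 2980.50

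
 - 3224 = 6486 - 9710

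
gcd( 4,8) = 4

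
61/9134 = 61/9134 = 0.01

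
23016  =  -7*( - 3288)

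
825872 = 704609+121263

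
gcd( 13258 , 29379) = 7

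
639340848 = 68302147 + 571038701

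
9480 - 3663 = 5817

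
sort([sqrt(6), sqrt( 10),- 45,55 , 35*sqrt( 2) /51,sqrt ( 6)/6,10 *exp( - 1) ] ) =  [ - 45,sqrt(6)/6 , 35*sqrt( 2) /51,sqrt( 6), sqrt( 10) , 10*exp( - 1),55 ] 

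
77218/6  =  12869 + 2/3  =  12869.67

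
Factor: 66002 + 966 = 66968 = 2^3*11^1*761^1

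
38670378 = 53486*723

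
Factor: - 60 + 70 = 10 = 2^1*5^1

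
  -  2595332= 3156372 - 5751704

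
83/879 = 83/879= 0.09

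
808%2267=808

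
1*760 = 760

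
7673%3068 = 1537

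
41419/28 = 5917/4 = 1479.25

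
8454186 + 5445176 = 13899362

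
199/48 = 199/48 = 4.15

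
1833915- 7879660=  - 6045745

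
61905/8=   7738 + 1/8= 7738.12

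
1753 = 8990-7237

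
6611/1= 6611 =6611.00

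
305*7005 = 2136525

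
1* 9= 9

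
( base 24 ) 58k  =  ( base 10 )3092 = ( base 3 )11020112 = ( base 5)44332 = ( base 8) 6024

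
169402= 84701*2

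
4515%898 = 25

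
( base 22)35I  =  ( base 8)3054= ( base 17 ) 57G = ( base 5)22310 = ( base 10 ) 1580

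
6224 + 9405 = 15629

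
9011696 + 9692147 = 18703843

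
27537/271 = 27537/271 = 101.61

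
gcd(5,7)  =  1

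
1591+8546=10137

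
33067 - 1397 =31670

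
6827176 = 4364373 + 2462803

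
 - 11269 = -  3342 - 7927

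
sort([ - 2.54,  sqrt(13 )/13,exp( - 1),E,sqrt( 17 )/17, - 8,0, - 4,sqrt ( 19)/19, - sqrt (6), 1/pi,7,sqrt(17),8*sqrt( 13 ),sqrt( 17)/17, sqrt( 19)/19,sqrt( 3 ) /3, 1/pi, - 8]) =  [ - 8,-8, - 4, - 2.54 , - sqrt ( 6),0,sqrt( 19 ) /19,sqrt(19 ) /19,sqrt(17 )/17,sqrt(17)/17, sqrt ( 13)/13,1/pi,1/pi,exp( - 1 ),sqrt( 3) /3,E, sqrt(17 ),7,8*sqrt( 13)]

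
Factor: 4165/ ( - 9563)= - 5^1*7^2*17^1*73^(-1)*131^( - 1)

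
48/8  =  6=6.00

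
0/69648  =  0 = 0.00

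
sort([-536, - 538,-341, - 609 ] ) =[ -609,-538 ,  -  536,-341 ]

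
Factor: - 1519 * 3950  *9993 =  - 2^1*3^1*5^2*7^2*31^1*79^1*3331^1 =- 59958499650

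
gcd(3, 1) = 1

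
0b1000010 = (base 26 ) 2E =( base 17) 3f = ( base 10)66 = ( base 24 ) 2I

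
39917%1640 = 557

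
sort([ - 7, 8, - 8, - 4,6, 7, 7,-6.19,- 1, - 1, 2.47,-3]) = [ - 8,-7, - 6.19, - 4, - 3, - 1, - 1, 2.47,6,7,7,8 ]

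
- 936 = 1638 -2574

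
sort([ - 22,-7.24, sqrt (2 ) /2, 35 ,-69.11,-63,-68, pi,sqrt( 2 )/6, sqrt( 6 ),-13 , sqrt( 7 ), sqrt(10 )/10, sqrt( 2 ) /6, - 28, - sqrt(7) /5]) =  [- 69.11, - 68, -63, - 28,- 22, - 13,-7.24, - sqrt(7 )/5 , sqrt( 2 )/6,sqrt( 2)/6, sqrt( 10 ) /10, sqrt( 2 )/2, sqrt(6 ), sqrt(  7),pi, 35] 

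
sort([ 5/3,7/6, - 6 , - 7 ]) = [-7, - 6, 7/6,5/3 ] 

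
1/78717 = 1/78717 = 0.00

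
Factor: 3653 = 13^1*281^1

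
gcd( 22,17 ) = 1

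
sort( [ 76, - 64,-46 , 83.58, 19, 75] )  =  [- 64, - 46, 19,  75,  76, 83.58]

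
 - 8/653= - 8/653 = -0.01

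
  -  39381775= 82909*( - 475)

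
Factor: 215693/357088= 2^ ( - 5) *11159^( - 1) * 215693^1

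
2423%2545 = 2423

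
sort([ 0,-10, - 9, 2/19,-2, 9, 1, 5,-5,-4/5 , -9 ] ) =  [-10,  -  9, - 9, - 5 , - 2 ,  -  4/5, 0,2/19, 1, 5, 9]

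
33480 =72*465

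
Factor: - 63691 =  - 63691^1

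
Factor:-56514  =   - 2^1*3^1 * 9419^1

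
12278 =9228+3050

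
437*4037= 1764169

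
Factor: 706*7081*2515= 12572952790 =2^1*5^1*73^1*97^1*353^1 * 503^1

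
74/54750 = 37/27375 = 0.00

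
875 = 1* 875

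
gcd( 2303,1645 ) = 329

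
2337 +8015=10352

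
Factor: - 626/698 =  - 313/349 = - 313^1*349^( - 1)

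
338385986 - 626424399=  - 288038413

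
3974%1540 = 894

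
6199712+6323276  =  12522988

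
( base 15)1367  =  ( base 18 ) ce7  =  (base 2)1000000110011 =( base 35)3dh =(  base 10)4147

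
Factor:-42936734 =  - 2^1*149^2*967^1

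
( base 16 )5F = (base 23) 43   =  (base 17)5A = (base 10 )95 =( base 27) 3E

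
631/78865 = 631/78865 = 0.01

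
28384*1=28384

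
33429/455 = 33429/455 = 73.47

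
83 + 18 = 101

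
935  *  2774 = 2593690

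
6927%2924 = 1079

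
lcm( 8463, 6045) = 42315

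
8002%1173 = 964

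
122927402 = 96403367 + 26524035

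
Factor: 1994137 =31^1*64327^1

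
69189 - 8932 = 60257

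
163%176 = 163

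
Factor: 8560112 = 2^4*11^1*17^1*2861^1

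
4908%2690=2218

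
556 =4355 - 3799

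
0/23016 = 0 =0.00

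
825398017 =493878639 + 331519378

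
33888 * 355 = 12030240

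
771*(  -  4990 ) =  - 3847290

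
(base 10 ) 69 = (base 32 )25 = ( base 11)63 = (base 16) 45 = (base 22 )33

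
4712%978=800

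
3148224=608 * 5178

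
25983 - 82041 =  - 56058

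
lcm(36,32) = 288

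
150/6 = 25= 25.00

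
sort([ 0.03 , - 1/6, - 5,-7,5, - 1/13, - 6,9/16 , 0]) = [ - 7, - 6, - 5, - 1/6, - 1/13,  0,0.03,9/16, 5]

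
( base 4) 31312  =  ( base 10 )886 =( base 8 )1566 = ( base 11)736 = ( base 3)1012211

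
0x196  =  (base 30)DG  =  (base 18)14A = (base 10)406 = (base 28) EE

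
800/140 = 40/7 = 5.71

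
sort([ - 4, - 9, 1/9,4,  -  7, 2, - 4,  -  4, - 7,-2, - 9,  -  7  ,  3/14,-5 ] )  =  [ - 9,  -  9, - 7, - 7, - 7,-5  , - 4, - 4, - 4, - 2,1/9,3/14, 2, 4]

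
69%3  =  0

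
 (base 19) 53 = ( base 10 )98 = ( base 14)70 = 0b1100010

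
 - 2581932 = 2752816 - 5334748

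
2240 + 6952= 9192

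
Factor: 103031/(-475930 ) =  - 197/910 = - 2^ (  -  1)*5^( - 1) * 7^ ( - 1)*13^( -1)*197^1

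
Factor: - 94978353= - 3^1*2293^1  *13807^1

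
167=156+11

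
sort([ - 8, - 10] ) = [ - 10,-8]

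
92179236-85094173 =7085063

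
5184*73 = 378432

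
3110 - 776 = 2334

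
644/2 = 322 = 322.00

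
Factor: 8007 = 3^1*17^1*157^1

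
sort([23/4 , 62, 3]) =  [3,23/4, 62]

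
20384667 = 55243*369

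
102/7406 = 51/3703= 0.01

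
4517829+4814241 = 9332070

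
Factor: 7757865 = 3^2*5^1*17^1*10141^1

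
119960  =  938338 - 818378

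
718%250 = 218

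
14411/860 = 16 + 651/860 =16.76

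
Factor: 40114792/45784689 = 2^3*3^( - 1 )*17^( - 1)*89^1*103^1*547^1*  881^( - 1 ) * 1019^( - 1) 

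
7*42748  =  299236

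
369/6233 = 369/6233 = 0.06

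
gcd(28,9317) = 7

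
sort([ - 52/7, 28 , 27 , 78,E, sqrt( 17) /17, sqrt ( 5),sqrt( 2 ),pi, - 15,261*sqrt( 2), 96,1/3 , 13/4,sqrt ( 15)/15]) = [ - 15,-52/7, sqrt( 17)/17, sqrt ( 15 ) /15, 1/3, sqrt(2), sqrt(5), E, pi , 13/4,27,28, 78,96, 261*sqrt( 2)]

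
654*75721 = 49521534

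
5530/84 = 395/6 = 65.83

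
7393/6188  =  7393/6188 =1.19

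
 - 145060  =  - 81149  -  63911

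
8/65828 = 2/16457 =0.00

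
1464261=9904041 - 8439780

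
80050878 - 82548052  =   - 2497174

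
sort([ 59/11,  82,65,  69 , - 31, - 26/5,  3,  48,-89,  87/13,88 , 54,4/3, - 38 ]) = [  -  89,  -  38, - 31 , - 26/5,4/3, 3,59/11, 87/13,48,  54, 65,  69 , 82, 88 ] 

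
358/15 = 358/15 = 23.87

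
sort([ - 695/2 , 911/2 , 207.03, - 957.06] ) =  [ - 957.06, - 695/2 , 207.03, 911/2] 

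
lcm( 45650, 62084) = 1552100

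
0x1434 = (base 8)12064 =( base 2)1010000110100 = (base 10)5172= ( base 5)131142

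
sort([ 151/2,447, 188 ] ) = [ 151/2,  188,447]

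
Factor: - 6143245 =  - 5^1*83^1*113^1*131^1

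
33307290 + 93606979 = 126914269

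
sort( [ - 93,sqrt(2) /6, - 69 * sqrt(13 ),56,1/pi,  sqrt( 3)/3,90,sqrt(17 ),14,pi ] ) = [ - 69 * sqrt(13), - 93,  sqrt( 2) /6,1/pi, sqrt(3 )/3,pi,sqrt(17),14, 56, 90] 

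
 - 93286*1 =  - 93286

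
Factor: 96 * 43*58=239424 = 2^6* 3^1 * 29^1 * 43^1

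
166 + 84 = 250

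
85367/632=135+47/632 = 135.07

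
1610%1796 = 1610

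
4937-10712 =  - 5775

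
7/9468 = 7/9468  =  0.00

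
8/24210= 4/12105 = 0.00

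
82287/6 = 27429/2 = 13714.50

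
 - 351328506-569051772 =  - 920380278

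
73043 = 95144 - 22101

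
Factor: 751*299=13^1*23^1 * 751^1  =  224549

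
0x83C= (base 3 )2220002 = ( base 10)2108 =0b100000111100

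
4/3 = 4/3  =  1.33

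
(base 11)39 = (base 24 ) 1I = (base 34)18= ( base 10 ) 42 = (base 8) 52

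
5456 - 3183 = 2273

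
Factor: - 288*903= - 260064  =  - 2^5* 3^3 *7^1*43^1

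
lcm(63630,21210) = 63630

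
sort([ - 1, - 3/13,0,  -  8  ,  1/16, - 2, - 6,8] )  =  [ - 8, - 6, - 2, - 1, - 3/13,0,1/16 , 8 ] 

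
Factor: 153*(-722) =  - 2^1 * 3^2* 17^1*19^2=- 110466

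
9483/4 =2370 + 3/4 = 2370.75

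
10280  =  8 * 1285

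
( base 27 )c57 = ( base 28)b9e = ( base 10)8890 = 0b10001010111010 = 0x22BA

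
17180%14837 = 2343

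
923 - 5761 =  - 4838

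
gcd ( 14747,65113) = 1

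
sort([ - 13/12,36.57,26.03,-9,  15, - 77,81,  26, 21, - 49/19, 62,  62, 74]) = [- 77, - 9, - 49/19, - 13/12,15, 21,  26 , 26.03, 36.57, 62,  62,74 , 81 ]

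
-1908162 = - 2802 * 681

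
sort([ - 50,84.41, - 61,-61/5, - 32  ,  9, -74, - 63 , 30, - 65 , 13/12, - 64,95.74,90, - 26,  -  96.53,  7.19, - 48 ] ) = [-96.53, -74, - 65, - 64, - 63 , - 61 , - 50, - 48 , - 32, - 26 , - 61/5 , 13/12 , 7.19,9,30,84.41,  90, 95.74 ]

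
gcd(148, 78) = 2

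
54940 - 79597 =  - 24657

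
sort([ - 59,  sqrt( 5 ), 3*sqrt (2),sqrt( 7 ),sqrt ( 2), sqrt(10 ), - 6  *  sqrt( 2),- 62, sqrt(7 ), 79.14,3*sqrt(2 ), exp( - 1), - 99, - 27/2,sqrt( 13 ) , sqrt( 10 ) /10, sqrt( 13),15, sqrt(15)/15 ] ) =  [ - 99 , - 62, - 59, - 27/2, - 6*sqrt( 2 ),  sqrt(15 )/15,sqrt(10)/10,exp(-1),sqrt(2 ),sqrt(5 ),sqrt ( 7 ),sqrt(7),  sqrt(10 ),sqrt( 13), sqrt(13 ),  3*sqrt( 2), 3 * sqrt(2 ),15,79.14 ]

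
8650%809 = 560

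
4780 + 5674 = 10454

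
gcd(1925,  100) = 25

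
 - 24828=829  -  25657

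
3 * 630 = 1890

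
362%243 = 119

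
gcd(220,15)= 5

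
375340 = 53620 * 7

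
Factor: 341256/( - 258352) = -2^( - 1)*3^1*59^1*67^(-1) = - 177/134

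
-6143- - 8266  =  2123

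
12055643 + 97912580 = 109968223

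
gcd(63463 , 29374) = 1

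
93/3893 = 93/3893 = 0.02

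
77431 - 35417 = 42014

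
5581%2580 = 421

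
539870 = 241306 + 298564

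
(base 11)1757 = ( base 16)8c0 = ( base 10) 2240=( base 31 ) 2a8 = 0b100011000000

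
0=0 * 8864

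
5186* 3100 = 16076600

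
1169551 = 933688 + 235863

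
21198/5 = 4239  +  3/5 = 4239.60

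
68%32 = 4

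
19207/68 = 19207/68  =  282.46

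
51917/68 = 51917/68 = 763.49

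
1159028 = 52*22289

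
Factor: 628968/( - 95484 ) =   -  2^1*109^( - 1) * 359^1 = - 718/109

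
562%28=2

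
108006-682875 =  - 574869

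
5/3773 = 5/3773= 0.00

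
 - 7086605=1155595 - 8242200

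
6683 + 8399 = 15082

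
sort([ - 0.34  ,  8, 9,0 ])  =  [ - 0.34, 0,8,  9 ]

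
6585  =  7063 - 478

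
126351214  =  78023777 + 48327437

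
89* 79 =7031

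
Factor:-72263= - 127^1 * 569^1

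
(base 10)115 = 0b1110011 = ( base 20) 5f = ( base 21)5A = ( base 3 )11021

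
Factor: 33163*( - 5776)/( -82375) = 2^4*5^(  -  3)*13^1  *  19^2*659^( - 1)*2551^1 = 191549488/82375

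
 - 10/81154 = - 1 + 40572/40577 = - 0.00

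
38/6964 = 19/3482 = 0.01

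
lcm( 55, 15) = 165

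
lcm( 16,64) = 64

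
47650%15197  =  2059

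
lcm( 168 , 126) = 504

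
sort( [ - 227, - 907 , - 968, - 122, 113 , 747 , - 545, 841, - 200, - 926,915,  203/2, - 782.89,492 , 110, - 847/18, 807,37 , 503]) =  [ - 968, - 926 , - 907 , - 782.89, - 545, - 227 , - 200, - 122, - 847/18, 37,  203/2,110, 113,492, 503,747 , 807, 841, 915 ] 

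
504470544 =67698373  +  436772171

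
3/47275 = 3/47275  =  0.00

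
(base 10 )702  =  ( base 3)222000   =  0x2be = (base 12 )4A6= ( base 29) o6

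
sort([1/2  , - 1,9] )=[ - 1, 1/2,  9]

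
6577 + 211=6788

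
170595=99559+71036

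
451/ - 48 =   -  10 + 29/48 = -  9.40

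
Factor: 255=3^1*5^1 * 17^1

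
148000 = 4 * 37000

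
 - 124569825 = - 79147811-45422014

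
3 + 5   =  8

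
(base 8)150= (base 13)80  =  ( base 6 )252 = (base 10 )104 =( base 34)32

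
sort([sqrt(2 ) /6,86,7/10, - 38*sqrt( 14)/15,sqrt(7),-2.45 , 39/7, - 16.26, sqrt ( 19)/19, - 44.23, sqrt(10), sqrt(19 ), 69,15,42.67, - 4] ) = [ - 44.23,  -  16.26,  -  38*sqrt(14 )/15,- 4,  -  2.45, sqrt (19) /19, sqrt(  2)/6,7/10, sqrt( 7 ),sqrt(10 ), sqrt(19 ), 39/7, 15,  42.67, 69 , 86] 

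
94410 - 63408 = 31002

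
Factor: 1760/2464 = 5/7=   5^1*7^( - 1)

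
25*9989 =249725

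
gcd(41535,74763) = 8307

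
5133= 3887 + 1246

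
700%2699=700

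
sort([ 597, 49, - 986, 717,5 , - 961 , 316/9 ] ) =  [ - 986,-961,5, 316/9,49,597,717] 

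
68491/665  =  68491/665= 102.99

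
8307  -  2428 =5879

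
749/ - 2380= - 107/340 = -0.31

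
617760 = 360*1716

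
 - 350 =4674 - 5024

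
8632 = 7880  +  752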